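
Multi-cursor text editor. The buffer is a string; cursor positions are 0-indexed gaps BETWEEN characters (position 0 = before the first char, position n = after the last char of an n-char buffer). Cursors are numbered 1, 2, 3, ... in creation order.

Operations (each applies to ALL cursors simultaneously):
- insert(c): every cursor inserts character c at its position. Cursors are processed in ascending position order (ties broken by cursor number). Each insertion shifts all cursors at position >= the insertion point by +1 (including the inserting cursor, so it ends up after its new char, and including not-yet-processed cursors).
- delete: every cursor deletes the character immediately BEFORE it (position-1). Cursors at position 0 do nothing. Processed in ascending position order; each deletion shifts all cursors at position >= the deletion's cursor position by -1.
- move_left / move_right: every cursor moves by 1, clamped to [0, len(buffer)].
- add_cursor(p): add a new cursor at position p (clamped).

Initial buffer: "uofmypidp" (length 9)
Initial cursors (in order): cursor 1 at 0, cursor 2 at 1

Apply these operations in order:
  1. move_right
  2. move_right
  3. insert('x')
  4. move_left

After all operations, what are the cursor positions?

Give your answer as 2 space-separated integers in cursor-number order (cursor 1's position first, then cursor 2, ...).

Answer: 2 4

Derivation:
After op 1 (move_right): buffer="uofmypidp" (len 9), cursors c1@1 c2@2, authorship .........
After op 2 (move_right): buffer="uofmypidp" (len 9), cursors c1@2 c2@3, authorship .........
After op 3 (insert('x')): buffer="uoxfxmypidp" (len 11), cursors c1@3 c2@5, authorship ..1.2......
After op 4 (move_left): buffer="uoxfxmypidp" (len 11), cursors c1@2 c2@4, authorship ..1.2......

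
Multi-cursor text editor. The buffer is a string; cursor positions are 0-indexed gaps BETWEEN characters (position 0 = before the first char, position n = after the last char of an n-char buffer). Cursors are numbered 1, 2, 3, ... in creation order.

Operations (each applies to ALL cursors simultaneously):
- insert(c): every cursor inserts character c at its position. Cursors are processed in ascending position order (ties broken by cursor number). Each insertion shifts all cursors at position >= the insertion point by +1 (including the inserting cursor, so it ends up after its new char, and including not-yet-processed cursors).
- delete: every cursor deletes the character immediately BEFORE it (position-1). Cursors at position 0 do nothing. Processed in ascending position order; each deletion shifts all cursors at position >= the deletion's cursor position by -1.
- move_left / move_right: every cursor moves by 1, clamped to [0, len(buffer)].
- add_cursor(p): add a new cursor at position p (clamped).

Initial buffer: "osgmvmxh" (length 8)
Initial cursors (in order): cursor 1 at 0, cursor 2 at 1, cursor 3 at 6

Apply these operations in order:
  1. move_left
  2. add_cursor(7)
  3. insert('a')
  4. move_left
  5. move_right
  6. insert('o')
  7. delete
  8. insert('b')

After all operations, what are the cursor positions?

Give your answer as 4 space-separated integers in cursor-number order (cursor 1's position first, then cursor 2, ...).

Answer: 4 4 11 15

Derivation:
After op 1 (move_left): buffer="osgmvmxh" (len 8), cursors c1@0 c2@0 c3@5, authorship ........
After op 2 (add_cursor(7)): buffer="osgmvmxh" (len 8), cursors c1@0 c2@0 c3@5 c4@7, authorship ........
After op 3 (insert('a')): buffer="aaosgmvamxah" (len 12), cursors c1@2 c2@2 c3@8 c4@11, authorship 12.....3..4.
After op 4 (move_left): buffer="aaosgmvamxah" (len 12), cursors c1@1 c2@1 c3@7 c4@10, authorship 12.....3..4.
After op 5 (move_right): buffer="aaosgmvamxah" (len 12), cursors c1@2 c2@2 c3@8 c4@11, authorship 12.....3..4.
After op 6 (insert('o')): buffer="aaooosgmvaomxaoh" (len 16), cursors c1@4 c2@4 c3@11 c4@15, authorship 1212.....33..44.
After op 7 (delete): buffer="aaosgmvamxah" (len 12), cursors c1@2 c2@2 c3@8 c4@11, authorship 12.....3..4.
After op 8 (insert('b')): buffer="aabbosgmvabmxabh" (len 16), cursors c1@4 c2@4 c3@11 c4@15, authorship 1212.....33..44.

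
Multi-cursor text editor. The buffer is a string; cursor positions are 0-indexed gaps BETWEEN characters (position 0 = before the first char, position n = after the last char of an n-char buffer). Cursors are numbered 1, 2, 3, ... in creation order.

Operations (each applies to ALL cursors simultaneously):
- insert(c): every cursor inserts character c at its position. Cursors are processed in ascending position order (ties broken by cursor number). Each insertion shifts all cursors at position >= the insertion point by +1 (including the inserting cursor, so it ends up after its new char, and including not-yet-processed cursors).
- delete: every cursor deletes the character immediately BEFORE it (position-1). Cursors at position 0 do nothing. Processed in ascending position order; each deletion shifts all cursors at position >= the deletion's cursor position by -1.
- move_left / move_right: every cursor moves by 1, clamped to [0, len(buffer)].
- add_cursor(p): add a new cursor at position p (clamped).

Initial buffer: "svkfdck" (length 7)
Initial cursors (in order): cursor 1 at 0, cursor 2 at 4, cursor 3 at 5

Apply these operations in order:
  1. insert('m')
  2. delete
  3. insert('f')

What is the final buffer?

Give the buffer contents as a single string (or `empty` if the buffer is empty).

After op 1 (insert('m')): buffer="msvkfmdmck" (len 10), cursors c1@1 c2@6 c3@8, authorship 1....2.3..
After op 2 (delete): buffer="svkfdck" (len 7), cursors c1@0 c2@4 c3@5, authorship .......
After op 3 (insert('f')): buffer="fsvkffdfck" (len 10), cursors c1@1 c2@6 c3@8, authorship 1....2.3..

Answer: fsvkffdfck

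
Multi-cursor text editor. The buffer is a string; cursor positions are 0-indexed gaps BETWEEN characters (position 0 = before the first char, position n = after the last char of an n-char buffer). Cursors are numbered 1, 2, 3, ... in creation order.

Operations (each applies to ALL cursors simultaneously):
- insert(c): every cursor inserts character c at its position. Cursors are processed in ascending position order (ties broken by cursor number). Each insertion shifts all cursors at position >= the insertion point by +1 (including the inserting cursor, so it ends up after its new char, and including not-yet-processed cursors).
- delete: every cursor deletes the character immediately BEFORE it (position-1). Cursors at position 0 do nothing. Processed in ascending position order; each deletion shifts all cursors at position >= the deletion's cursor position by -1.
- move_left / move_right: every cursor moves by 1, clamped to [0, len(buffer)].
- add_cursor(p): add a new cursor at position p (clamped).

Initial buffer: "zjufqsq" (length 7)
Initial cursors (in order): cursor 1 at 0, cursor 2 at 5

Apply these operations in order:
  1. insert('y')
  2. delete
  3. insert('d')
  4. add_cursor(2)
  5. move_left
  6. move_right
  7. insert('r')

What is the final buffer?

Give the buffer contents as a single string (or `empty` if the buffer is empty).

After op 1 (insert('y')): buffer="yzjufqysq" (len 9), cursors c1@1 c2@7, authorship 1.....2..
After op 2 (delete): buffer="zjufqsq" (len 7), cursors c1@0 c2@5, authorship .......
After op 3 (insert('d')): buffer="dzjufqdsq" (len 9), cursors c1@1 c2@7, authorship 1.....2..
After op 4 (add_cursor(2)): buffer="dzjufqdsq" (len 9), cursors c1@1 c3@2 c2@7, authorship 1.....2..
After op 5 (move_left): buffer="dzjufqdsq" (len 9), cursors c1@0 c3@1 c2@6, authorship 1.....2..
After op 6 (move_right): buffer="dzjufqdsq" (len 9), cursors c1@1 c3@2 c2@7, authorship 1.....2..
After op 7 (insert('r')): buffer="drzrjufqdrsq" (len 12), cursors c1@2 c3@4 c2@10, authorship 11.3....22..

Answer: drzrjufqdrsq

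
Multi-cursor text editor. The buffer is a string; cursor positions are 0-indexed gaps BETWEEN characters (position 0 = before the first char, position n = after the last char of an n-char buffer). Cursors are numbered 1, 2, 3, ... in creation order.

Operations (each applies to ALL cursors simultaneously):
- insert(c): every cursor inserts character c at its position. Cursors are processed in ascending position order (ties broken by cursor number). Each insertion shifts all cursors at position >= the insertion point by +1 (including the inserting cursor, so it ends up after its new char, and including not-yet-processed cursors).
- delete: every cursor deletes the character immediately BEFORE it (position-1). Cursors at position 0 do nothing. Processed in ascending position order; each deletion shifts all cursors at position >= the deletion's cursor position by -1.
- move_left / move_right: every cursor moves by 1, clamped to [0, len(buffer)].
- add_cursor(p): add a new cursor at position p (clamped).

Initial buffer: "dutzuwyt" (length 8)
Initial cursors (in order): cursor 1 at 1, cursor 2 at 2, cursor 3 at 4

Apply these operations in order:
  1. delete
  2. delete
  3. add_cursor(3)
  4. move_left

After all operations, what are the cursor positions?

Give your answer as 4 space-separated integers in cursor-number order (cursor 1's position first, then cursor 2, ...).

After op 1 (delete): buffer="tuwyt" (len 5), cursors c1@0 c2@0 c3@1, authorship .....
After op 2 (delete): buffer="uwyt" (len 4), cursors c1@0 c2@0 c3@0, authorship ....
After op 3 (add_cursor(3)): buffer="uwyt" (len 4), cursors c1@0 c2@0 c3@0 c4@3, authorship ....
After op 4 (move_left): buffer="uwyt" (len 4), cursors c1@0 c2@0 c3@0 c4@2, authorship ....

Answer: 0 0 0 2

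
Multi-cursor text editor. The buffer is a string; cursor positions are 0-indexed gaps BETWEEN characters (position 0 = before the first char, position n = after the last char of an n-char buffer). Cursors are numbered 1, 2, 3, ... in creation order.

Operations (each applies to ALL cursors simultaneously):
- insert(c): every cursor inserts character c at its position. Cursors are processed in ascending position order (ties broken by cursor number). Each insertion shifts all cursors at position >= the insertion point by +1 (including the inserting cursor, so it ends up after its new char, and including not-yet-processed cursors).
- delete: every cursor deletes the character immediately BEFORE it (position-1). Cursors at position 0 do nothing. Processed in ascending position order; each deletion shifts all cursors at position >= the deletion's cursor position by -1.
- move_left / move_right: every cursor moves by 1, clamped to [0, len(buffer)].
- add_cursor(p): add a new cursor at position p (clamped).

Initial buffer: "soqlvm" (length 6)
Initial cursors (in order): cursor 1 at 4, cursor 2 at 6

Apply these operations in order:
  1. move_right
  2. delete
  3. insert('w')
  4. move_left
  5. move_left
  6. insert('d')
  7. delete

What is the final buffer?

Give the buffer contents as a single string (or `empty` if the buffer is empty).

After op 1 (move_right): buffer="soqlvm" (len 6), cursors c1@5 c2@6, authorship ......
After op 2 (delete): buffer="soql" (len 4), cursors c1@4 c2@4, authorship ....
After op 3 (insert('w')): buffer="soqlww" (len 6), cursors c1@6 c2@6, authorship ....12
After op 4 (move_left): buffer="soqlww" (len 6), cursors c1@5 c2@5, authorship ....12
After op 5 (move_left): buffer="soqlww" (len 6), cursors c1@4 c2@4, authorship ....12
After op 6 (insert('d')): buffer="soqlddww" (len 8), cursors c1@6 c2@6, authorship ....1212
After op 7 (delete): buffer="soqlww" (len 6), cursors c1@4 c2@4, authorship ....12

Answer: soqlww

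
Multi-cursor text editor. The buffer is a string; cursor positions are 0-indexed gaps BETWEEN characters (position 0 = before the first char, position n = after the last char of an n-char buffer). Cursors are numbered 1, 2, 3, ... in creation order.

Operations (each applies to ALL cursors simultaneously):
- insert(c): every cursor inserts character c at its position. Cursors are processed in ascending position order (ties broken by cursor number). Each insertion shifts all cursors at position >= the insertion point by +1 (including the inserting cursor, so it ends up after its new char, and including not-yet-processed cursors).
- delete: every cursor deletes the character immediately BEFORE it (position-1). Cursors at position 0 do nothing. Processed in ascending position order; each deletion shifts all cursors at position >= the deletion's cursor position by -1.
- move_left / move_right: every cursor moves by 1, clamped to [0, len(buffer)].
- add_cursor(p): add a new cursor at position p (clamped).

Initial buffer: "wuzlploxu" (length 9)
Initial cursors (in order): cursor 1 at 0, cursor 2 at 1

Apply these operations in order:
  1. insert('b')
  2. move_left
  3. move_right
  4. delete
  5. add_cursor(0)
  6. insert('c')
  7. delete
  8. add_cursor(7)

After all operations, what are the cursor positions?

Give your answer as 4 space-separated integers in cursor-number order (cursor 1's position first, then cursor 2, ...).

Answer: 0 1 0 7

Derivation:
After op 1 (insert('b')): buffer="bwbuzlploxu" (len 11), cursors c1@1 c2@3, authorship 1.2........
After op 2 (move_left): buffer="bwbuzlploxu" (len 11), cursors c1@0 c2@2, authorship 1.2........
After op 3 (move_right): buffer="bwbuzlploxu" (len 11), cursors c1@1 c2@3, authorship 1.2........
After op 4 (delete): buffer="wuzlploxu" (len 9), cursors c1@0 c2@1, authorship .........
After op 5 (add_cursor(0)): buffer="wuzlploxu" (len 9), cursors c1@0 c3@0 c2@1, authorship .........
After op 6 (insert('c')): buffer="ccwcuzlploxu" (len 12), cursors c1@2 c3@2 c2@4, authorship 13.2........
After op 7 (delete): buffer="wuzlploxu" (len 9), cursors c1@0 c3@0 c2@1, authorship .........
After op 8 (add_cursor(7)): buffer="wuzlploxu" (len 9), cursors c1@0 c3@0 c2@1 c4@7, authorship .........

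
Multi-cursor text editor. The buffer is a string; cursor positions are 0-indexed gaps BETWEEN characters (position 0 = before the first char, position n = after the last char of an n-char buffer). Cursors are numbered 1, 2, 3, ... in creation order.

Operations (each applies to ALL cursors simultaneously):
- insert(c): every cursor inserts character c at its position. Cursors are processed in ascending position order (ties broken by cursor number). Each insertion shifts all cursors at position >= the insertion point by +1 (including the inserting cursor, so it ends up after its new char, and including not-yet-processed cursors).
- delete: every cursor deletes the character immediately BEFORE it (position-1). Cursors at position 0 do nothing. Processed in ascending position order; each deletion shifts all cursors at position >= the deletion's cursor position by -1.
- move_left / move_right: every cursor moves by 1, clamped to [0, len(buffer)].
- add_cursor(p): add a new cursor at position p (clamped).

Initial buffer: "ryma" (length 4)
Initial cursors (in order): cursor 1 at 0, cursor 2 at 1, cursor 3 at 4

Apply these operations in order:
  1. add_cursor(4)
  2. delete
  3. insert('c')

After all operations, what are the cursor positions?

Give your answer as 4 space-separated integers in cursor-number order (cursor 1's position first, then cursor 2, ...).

After op 1 (add_cursor(4)): buffer="ryma" (len 4), cursors c1@0 c2@1 c3@4 c4@4, authorship ....
After op 2 (delete): buffer="y" (len 1), cursors c1@0 c2@0 c3@1 c4@1, authorship .
After op 3 (insert('c')): buffer="ccycc" (len 5), cursors c1@2 c2@2 c3@5 c4@5, authorship 12.34

Answer: 2 2 5 5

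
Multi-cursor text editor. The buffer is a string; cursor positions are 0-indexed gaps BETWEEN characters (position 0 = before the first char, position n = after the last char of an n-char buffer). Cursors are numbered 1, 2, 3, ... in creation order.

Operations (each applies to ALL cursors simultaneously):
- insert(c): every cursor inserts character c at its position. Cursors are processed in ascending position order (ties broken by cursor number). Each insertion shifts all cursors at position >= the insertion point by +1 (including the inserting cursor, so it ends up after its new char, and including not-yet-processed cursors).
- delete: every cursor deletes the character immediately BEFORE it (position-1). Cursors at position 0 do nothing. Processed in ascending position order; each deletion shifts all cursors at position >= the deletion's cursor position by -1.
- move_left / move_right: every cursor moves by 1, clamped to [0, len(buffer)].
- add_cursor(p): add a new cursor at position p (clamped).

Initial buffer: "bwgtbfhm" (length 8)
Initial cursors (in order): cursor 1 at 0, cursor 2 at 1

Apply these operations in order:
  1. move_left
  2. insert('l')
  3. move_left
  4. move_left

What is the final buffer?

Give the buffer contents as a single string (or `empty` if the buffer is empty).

After op 1 (move_left): buffer="bwgtbfhm" (len 8), cursors c1@0 c2@0, authorship ........
After op 2 (insert('l')): buffer="llbwgtbfhm" (len 10), cursors c1@2 c2@2, authorship 12........
After op 3 (move_left): buffer="llbwgtbfhm" (len 10), cursors c1@1 c2@1, authorship 12........
After op 4 (move_left): buffer="llbwgtbfhm" (len 10), cursors c1@0 c2@0, authorship 12........

Answer: llbwgtbfhm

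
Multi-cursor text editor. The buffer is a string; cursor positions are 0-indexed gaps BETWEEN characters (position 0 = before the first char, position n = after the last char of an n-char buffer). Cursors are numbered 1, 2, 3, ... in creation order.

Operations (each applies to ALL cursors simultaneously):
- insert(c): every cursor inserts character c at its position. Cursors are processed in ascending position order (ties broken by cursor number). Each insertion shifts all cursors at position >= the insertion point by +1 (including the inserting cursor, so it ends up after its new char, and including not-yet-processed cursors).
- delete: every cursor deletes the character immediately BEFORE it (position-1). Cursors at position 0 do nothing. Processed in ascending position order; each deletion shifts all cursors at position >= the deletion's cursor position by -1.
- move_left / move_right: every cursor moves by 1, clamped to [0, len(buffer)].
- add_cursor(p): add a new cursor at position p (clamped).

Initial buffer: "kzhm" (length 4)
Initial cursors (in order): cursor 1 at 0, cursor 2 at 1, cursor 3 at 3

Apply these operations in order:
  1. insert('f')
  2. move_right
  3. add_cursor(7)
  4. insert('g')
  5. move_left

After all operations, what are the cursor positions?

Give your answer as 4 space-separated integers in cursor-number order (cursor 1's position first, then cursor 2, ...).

Answer: 2 5 10 10

Derivation:
After op 1 (insert('f')): buffer="fkfzhfm" (len 7), cursors c1@1 c2@3 c3@6, authorship 1.2..3.
After op 2 (move_right): buffer="fkfzhfm" (len 7), cursors c1@2 c2@4 c3@7, authorship 1.2..3.
After op 3 (add_cursor(7)): buffer="fkfzhfm" (len 7), cursors c1@2 c2@4 c3@7 c4@7, authorship 1.2..3.
After op 4 (insert('g')): buffer="fkgfzghfmgg" (len 11), cursors c1@3 c2@6 c3@11 c4@11, authorship 1.12.2.3.34
After op 5 (move_left): buffer="fkgfzghfmgg" (len 11), cursors c1@2 c2@5 c3@10 c4@10, authorship 1.12.2.3.34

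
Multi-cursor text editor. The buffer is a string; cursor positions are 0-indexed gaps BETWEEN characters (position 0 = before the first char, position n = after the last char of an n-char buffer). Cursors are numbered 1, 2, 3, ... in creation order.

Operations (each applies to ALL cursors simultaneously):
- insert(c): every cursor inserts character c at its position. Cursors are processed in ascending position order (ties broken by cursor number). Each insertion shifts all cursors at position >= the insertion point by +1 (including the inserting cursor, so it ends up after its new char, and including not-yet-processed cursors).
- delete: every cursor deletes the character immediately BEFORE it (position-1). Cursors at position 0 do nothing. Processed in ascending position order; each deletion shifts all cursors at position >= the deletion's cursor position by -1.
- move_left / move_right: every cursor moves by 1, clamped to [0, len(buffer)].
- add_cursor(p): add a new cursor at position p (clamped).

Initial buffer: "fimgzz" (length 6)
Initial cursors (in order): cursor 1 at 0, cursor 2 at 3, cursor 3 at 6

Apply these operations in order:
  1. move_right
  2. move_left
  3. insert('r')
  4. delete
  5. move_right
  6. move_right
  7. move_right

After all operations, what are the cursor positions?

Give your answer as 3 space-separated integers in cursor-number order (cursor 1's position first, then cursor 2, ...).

Answer: 3 6 6

Derivation:
After op 1 (move_right): buffer="fimgzz" (len 6), cursors c1@1 c2@4 c3@6, authorship ......
After op 2 (move_left): buffer="fimgzz" (len 6), cursors c1@0 c2@3 c3@5, authorship ......
After op 3 (insert('r')): buffer="rfimrgzrz" (len 9), cursors c1@1 c2@5 c3@8, authorship 1...2..3.
After op 4 (delete): buffer="fimgzz" (len 6), cursors c1@0 c2@3 c3@5, authorship ......
After op 5 (move_right): buffer="fimgzz" (len 6), cursors c1@1 c2@4 c3@6, authorship ......
After op 6 (move_right): buffer="fimgzz" (len 6), cursors c1@2 c2@5 c3@6, authorship ......
After op 7 (move_right): buffer="fimgzz" (len 6), cursors c1@3 c2@6 c3@6, authorship ......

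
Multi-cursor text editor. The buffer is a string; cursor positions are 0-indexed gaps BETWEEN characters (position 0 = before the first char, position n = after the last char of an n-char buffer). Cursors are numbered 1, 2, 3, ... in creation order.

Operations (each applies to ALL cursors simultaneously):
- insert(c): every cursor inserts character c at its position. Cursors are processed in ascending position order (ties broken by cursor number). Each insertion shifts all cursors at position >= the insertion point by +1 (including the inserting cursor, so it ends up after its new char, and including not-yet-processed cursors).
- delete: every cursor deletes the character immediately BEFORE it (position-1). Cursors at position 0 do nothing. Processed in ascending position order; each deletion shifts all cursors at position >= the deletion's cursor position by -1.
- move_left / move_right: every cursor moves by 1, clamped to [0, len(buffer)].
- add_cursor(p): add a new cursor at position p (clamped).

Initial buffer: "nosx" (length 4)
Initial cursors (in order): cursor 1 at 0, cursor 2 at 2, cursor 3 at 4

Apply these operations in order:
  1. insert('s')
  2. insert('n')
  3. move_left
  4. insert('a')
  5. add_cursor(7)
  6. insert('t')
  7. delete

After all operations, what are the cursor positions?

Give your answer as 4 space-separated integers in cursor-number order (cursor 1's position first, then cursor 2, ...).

After op 1 (insert('s')): buffer="snossxs" (len 7), cursors c1@1 c2@4 c3@7, authorship 1..2..3
After op 2 (insert('n')): buffer="snnosnsxsn" (len 10), cursors c1@2 c2@6 c3@10, authorship 11..22..33
After op 3 (move_left): buffer="snnosnsxsn" (len 10), cursors c1@1 c2@5 c3@9, authorship 11..22..33
After op 4 (insert('a')): buffer="sannosansxsan" (len 13), cursors c1@2 c2@7 c3@12, authorship 111..222..333
After op 5 (add_cursor(7)): buffer="sannosansxsan" (len 13), cursors c1@2 c2@7 c4@7 c3@12, authorship 111..222..333
After op 6 (insert('t')): buffer="satnnosattnsxsatn" (len 17), cursors c1@3 c2@10 c4@10 c3@16, authorship 1111..22242..3333
After op 7 (delete): buffer="sannosansxsan" (len 13), cursors c1@2 c2@7 c4@7 c3@12, authorship 111..222..333

Answer: 2 7 12 7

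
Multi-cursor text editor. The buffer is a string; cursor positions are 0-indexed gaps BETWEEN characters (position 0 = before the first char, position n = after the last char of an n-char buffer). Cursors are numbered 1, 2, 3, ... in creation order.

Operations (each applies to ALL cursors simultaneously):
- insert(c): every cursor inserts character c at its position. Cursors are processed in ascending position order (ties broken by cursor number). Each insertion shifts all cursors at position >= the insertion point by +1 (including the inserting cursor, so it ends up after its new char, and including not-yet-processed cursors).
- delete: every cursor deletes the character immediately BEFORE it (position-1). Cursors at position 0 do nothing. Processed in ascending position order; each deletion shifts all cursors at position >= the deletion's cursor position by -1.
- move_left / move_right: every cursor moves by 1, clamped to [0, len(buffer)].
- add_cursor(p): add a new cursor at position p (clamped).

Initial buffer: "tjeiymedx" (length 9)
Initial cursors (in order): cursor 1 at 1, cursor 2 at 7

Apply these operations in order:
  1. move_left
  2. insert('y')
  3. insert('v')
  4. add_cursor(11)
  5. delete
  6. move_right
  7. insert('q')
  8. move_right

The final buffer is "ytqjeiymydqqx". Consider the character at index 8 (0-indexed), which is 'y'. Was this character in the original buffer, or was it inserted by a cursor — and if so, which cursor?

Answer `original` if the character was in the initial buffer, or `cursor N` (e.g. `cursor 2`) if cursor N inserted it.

Answer: cursor 2

Derivation:
After op 1 (move_left): buffer="tjeiymedx" (len 9), cursors c1@0 c2@6, authorship .........
After op 2 (insert('y')): buffer="ytjeiymyedx" (len 11), cursors c1@1 c2@8, authorship 1......2...
After op 3 (insert('v')): buffer="yvtjeiymyvedx" (len 13), cursors c1@2 c2@10, authorship 11......22...
After op 4 (add_cursor(11)): buffer="yvtjeiymyvedx" (len 13), cursors c1@2 c2@10 c3@11, authorship 11......22...
After op 5 (delete): buffer="ytjeiymydx" (len 10), cursors c1@1 c2@8 c3@8, authorship 1......2..
After op 6 (move_right): buffer="ytjeiymydx" (len 10), cursors c1@2 c2@9 c3@9, authorship 1......2..
After op 7 (insert('q')): buffer="ytqjeiymydqqx" (len 13), cursors c1@3 c2@12 c3@12, authorship 1.1.....2.23.
After op 8 (move_right): buffer="ytqjeiymydqqx" (len 13), cursors c1@4 c2@13 c3@13, authorship 1.1.....2.23.
Authorship (.=original, N=cursor N): 1 . 1 . . . . . 2 . 2 3 .
Index 8: author = 2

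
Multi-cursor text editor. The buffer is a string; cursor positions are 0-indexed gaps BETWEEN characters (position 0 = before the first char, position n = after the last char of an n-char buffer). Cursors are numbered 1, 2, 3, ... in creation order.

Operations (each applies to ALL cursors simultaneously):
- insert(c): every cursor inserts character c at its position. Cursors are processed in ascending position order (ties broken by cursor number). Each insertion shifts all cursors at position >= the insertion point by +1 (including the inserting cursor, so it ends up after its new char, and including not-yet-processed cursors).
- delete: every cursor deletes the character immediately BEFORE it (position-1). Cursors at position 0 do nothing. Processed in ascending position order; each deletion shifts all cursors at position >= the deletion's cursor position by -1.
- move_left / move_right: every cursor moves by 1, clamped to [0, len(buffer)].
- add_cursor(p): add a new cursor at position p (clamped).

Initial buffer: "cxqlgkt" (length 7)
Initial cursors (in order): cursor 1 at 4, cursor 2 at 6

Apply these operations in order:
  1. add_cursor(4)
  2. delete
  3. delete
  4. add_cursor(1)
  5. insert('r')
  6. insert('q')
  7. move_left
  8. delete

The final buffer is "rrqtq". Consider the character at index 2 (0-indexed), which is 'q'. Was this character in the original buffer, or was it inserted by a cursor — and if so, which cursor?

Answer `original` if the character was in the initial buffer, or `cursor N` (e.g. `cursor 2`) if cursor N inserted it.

Answer: cursor 3

Derivation:
After op 1 (add_cursor(4)): buffer="cxqlgkt" (len 7), cursors c1@4 c3@4 c2@6, authorship .......
After op 2 (delete): buffer="cxgt" (len 4), cursors c1@2 c3@2 c2@3, authorship ....
After op 3 (delete): buffer="t" (len 1), cursors c1@0 c2@0 c3@0, authorship .
After op 4 (add_cursor(1)): buffer="t" (len 1), cursors c1@0 c2@0 c3@0 c4@1, authorship .
After op 5 (insert('r')): buffer="rrrtr" (len 5), cursors c1@3 c2@3 c3@3 c4@5, authorship 123.4
After op 6 (insert('q')): buffer="rrrqqqtrq" (len 9), cursors c1@6 c2@6 c3@6 c4@9, authorship 123123.44
After op 7 (move_left): buffer="rrrqqqtrq" (len 9), cursors c1@5 c2@5 c3@5 c4@8, authorship 123123.44
After op 8 (delete): buffer="rrqtq" (len 5), cursors c1@2 c2@2 c3@2 c4@4, authorship 123.4
Authorship (.=original, N=cursor N): 1 2 3 . 4
Index 2: author = 3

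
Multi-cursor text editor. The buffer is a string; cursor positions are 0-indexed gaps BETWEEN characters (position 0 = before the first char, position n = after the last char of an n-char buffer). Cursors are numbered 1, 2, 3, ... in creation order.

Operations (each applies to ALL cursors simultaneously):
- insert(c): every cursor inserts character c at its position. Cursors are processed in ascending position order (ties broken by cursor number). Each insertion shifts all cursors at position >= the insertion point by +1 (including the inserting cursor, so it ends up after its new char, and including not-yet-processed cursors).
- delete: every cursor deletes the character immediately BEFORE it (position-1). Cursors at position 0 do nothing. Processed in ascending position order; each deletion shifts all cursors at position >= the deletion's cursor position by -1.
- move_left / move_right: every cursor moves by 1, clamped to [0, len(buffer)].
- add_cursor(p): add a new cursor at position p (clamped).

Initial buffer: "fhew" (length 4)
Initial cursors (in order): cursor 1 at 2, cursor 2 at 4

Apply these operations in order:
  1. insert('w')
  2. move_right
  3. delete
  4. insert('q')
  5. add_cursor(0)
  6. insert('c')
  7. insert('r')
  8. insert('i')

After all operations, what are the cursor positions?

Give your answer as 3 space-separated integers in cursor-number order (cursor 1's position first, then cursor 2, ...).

Answer: 10 15 3

Derivation:
After op 1 (insert('w')): buffer="fhweww" (len 6), cursors c1@3 c2@6, authorship ..1..2
After op 2 (move_right): buffer="fhweww" (len 6), cursors c1@4 c2@6, authorship ..1..2
After op 3 (delete): buffer="fhww" (len 4), cursors c1@3 c2@4, authorship ..1.
After op 4 (insert('q')): buffer="fhwqwq" (len 6), cursors c1@4 c2@6, authorship ..11.2
After op 5 (add_cursor(0)): buffer="fhwqwq" (len 6), cursors c3@0 c1@4 c2@6, authorship ..11.2
After op 6 (insert('c')): buffer="cfhwqcwqc" (len 9), cursors c3@1 c1@6 c2@9, authorship 3..111.22
After op 7 (insert('r')): buffer="crfhwqcrwqcr" (len 12), cursors c3@2 c1@8 c2@12, authorship 33..1111.222
After op 8 (insert('i')): buffer="crifhwqcriwqcri" (len 15), cursors c3@3 c1@10 c2@15, authorship 333..11111.2222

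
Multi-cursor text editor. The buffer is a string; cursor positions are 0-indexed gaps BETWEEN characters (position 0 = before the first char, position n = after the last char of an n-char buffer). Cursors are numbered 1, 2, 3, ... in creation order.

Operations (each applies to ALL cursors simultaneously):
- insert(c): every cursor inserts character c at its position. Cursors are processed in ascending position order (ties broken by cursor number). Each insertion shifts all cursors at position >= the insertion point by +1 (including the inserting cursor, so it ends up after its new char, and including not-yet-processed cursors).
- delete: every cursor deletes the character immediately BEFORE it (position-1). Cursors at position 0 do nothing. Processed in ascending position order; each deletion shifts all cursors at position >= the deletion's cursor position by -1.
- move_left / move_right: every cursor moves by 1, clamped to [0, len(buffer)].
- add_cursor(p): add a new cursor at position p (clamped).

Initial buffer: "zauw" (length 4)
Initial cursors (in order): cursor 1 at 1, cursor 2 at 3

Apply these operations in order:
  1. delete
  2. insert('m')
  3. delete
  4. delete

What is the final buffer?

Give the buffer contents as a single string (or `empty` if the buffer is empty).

After op 1 (delete): buffer="aw" (len 2), cursors c1@0 c2@1, authorship ..
After op 2 (insert('m')): buffer="mamw" (len 4), cursors c1@1 c2@3, authorship 1.2.
After op 3 (delete): buffer="aw" (len 2), cursors c1@0 c2@1, authorship ..
After op 4 (delete): buffer="w" (len 1), cursors c1@0 c2@0, authorship .

Answer: w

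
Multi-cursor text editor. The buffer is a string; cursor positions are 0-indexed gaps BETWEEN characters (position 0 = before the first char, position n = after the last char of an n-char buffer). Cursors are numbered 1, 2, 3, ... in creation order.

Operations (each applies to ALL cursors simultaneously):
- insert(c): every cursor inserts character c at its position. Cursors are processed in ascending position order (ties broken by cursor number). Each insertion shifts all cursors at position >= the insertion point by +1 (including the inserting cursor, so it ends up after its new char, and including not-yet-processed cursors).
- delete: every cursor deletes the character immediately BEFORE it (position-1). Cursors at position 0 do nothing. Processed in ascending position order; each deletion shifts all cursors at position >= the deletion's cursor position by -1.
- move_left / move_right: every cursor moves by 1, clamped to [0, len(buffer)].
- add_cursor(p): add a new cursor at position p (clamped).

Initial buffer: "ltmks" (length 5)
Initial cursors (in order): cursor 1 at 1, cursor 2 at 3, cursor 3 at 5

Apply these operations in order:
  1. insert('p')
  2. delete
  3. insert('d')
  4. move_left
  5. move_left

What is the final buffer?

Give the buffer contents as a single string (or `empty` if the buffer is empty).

Answer: ldtmdksd

Derivation:
After op 1 (insert('p')): buffer="lptmpksp" (len 8), cursors c1@2 c2@5 c3@8, authorship .1..2..3
After op 2 (delete): buffer="ltmks" (len 5), cursors c1@1 c2@3 c3@5, authorship .....
After op 3 (insert('d')): buffer="ldtmdksd" (len 8), cursors c1@2 c2@5 c3@8, authorship .1..2..3
After op 4 (move_left): buffer="ldtmdksd" (len 8), cursors c1@1 c2@4 c3@7, authorship .1..2..3
After op 5 (move_left): buffer="ldtmdksd" (len 8), cursors c1@0 c2@3 c3@6, authorship .1..2..3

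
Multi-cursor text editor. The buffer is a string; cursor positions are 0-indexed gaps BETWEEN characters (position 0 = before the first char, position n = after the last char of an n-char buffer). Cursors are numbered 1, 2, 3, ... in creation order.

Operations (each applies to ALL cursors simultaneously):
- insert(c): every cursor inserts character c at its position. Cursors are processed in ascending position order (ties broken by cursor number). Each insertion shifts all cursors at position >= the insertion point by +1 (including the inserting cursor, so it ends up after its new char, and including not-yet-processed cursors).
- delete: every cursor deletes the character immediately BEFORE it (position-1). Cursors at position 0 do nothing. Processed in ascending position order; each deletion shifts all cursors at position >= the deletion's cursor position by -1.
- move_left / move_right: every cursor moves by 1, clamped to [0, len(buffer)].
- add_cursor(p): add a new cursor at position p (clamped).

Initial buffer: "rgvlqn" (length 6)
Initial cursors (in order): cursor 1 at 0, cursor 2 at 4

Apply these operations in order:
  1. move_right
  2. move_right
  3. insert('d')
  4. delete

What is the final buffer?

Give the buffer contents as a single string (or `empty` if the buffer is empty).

After op 1 (move_right): buffer="rgvlqn" (len 6), cursors c1@1 c2@5, authorship ......
After op 2 (move_right): buffer="rgvlqn" (len 6), cursors c1@2 c2@6, authorship ......
After op 3 (insert('d')): buffer="rgdvlqnd" (len 8), cursors c1@3 c2@8, authorship ..1....2
After op 4 (delete): buffer="rgvlqn" (len 6), cursors c1@2 c2@6, authorship ......

Answer: rgvlqn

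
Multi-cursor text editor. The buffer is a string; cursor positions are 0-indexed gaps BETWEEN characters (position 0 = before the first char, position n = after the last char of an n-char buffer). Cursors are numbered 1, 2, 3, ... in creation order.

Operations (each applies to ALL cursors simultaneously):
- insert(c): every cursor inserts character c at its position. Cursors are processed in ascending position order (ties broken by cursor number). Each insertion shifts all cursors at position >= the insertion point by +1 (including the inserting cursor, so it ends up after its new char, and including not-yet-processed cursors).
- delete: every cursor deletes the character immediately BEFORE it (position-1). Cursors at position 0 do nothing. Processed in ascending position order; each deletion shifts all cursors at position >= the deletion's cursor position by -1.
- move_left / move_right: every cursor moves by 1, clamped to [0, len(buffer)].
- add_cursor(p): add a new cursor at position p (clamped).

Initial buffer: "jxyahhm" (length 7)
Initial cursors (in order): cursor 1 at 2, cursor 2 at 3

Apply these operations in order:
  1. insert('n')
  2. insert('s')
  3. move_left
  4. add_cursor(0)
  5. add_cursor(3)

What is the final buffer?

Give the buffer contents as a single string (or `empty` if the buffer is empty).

After op 1 (insert('n')): buffer="jxnynahhm" (len 9), cursors c1@3 c2@5, authorship ..1.2....
After op 2 (insert('s')): buffer="jxnsynsahhm" (len 11), cursors c1@4 c2@7, authorship ..11.22....
After op 3 (move_left): buffer="jxnsynsahhm" (len 11), cursors c1@3 c2@6, authorship ..11.22....
After op 4 (add_cursor(0)): buffer="jxnsynsahhm" (len 11), cursors c3@0 c1@3 c2@6, authorship ..11.22....
After op 5 (add_cursor(3)): buffer="jxnsynsahhm" (len 11), cursors c3@0 c1@3 c4@3 c2@6, authorship ..11.22....

Answer: jxnsynsahhm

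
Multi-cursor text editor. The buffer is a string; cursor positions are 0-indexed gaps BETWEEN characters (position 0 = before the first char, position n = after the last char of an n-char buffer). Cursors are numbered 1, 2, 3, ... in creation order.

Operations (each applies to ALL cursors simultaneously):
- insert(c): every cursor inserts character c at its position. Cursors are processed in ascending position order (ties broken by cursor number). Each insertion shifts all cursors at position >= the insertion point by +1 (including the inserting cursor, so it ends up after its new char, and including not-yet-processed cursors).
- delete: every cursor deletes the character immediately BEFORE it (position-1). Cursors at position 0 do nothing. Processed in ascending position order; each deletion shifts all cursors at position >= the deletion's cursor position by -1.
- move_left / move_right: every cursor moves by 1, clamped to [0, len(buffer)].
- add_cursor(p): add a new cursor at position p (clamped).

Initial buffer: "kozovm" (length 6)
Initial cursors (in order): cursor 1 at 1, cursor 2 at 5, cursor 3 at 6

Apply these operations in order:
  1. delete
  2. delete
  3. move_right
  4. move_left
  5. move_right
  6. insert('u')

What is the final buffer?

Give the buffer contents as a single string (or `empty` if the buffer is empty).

After op 1 (delete): buffer="ozo" (len 3), cursors c1@0 c2@3 c3@3, authorship ...
After op 2 (delete): buffer="o" (len 1), cursors c1@0 c2@1 c3@1, authorship .
After op 3 (move_right): buffer="o" (len 1), cursors c1@1 c2@1 c3@1, authorship .
After op 4 (move_left): buffer="o" (len 1), cursors c1@0 c2@0 c3@0, authorship .
After op 5 (move_right): buffer="o" (len 1), cursors c1@1 c2@1 c3@1, authorship .
After op 6 (insert('u')): buffer="ouuu" (len 4), cursors c1@4 c2@4 c3@4, authorship .123

Answer: ouuu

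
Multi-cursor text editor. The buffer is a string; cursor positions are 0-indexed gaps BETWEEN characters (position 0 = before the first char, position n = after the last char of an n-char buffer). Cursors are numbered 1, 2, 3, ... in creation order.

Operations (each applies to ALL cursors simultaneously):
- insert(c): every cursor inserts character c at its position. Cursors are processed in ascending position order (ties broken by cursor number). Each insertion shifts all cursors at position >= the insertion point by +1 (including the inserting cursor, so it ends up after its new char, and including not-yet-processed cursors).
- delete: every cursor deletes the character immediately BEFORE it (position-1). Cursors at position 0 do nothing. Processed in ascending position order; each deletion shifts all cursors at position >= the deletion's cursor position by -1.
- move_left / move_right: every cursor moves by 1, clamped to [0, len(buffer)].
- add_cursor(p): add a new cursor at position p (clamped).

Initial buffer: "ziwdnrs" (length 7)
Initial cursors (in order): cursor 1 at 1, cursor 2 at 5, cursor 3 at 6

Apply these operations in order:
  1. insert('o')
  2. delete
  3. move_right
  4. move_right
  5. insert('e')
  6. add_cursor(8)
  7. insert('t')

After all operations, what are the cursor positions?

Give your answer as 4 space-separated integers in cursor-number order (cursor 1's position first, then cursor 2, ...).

Answer: 5 14 14 10

Derivation:
After op 1 (insert('o')): buffer="zoiwdnoros" (len 10), cursors c1@2 c2@7 c3@9, authorship .1....2.3.
After op 2 (delete): buffer="ziwdnrs" (len 7), cursors c1@1 c2@5 c3@6, authorship .......
After op 3 (move_right): buffer="ziwdnrs" (len 7), cursors c1@2 c2@6 c3@7, authorship .......
After op 4 (move_right): buffer="ziwdnrs" (len 7), cursors c1@3 c2@7 c3@7, authorship .......
After op 5 (insert('e')): buffer="ziwednrsee" (len 10), cursors c1@4 c2@10 c3@10, authorship ...1....23
After op 6 (add_cursor(8)): buffer="ziwednrsee" (len 10), cursors c1@4 c4@8 c2@10 c3@10, authorship ...1....23
After op 7 (insert('t')): buffer="ziwetdnrsteett" (len 14), cursors c1@5 c4@10 c2@14 c3@14, authorship ...11....42323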